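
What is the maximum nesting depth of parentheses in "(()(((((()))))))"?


Input: "(()(((((()))))))"
Tracking depth:
  Position 0 '(': depth becomes 1
  Position 1 '(': depth becomes 2
  Position 2 ')': depth becomes 1
  Position 3 '(': depth becomes 2
  Position 4 '(': depth becomes 3
  Position 5 '(': depth becomes 4
  Position 6 '(': depth becomes 5
  Position 7 '(': depth becomes 6
  Position 8 '(': depth becomes 7
  Position 9 ')': depth becomes 6
  Position 10 ')': depth becomes 5
  Position 11 ')': depth becomes 4
  Position 12 ')': depth becomes 3
  Position 13 ')': depth becomes 2
  Position 14 ')': depth becomes 1
  Position 15 ')': depth becomes 0
Maximum depth reached: 7

7


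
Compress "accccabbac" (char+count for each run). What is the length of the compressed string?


Input: accccabbac
Runs:
  'a' x 1 => "a1"
  'c' x 4 => "c4"
  'a' x 1 => "a1"
  'b' x 2 => "b2"
  'a' x 1 => "a1"
  'c' x 1 => "c1"
Compressed: "a1c4a1b2a1c1"
Compressed length: 12

12


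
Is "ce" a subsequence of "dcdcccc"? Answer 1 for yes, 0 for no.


Check if "ce" is a subsequence of "dcdcccc"
Greedy scan:
  Position 0 ('d'): no match needed
  Position 1 ('c'): matches sub[0] = 'c'
  Position 2 ('d'): no match needed
  Position 3 ('c'): no match needed
  Position 4 ('c'): no match needed
  Position 5 ('c'): no match needed
  Position 6 ('c'): no match needed
Only matched 1/2 characters => not a subsequence

0


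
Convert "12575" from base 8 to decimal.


Input: "12575" in base 8
Positional expansion:
  Digit '1' (value 1) x 8^4 = 4096
  Digit '2' (value 2) x 8^3 = 1024
  Digit '5' (value 5) x 8^2 = 320
  Digit '7' (value 7) x 8^1 = 56
  Digit '5' (value 5) x 8^0 = 5
Sum = 5501

5501


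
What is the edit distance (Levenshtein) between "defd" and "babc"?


Computing edit distance: "defd" -> "babc"
DP table:
           b    a    b    c
      0    1    2    3    4
  d   1    1    2    3    4
  e   2    2    2    3    4
  f   3    3    3    3    4
  d   4    4    4    4    4
Edit distance = dp[4][4] = 4

4


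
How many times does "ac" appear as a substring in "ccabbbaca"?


Searching for "ac" in "ccabbbaca"
Scanning each position:
  Position 0: "cc" => no
  Position 1: "ca" => no
  Position 2: "ab" => no
  Position 3: "bb" => no
  Position 4: "bb" => no
  Position 5: "ba" => no
  Position 6: "ac" => MATCH
  Position 7: "ca" => no
Total occurrences: 1

1


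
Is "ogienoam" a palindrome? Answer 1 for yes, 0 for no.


Input: ogienoam
Reversed: maoneigo
  Compare pos 0 ('o') with pos 7 ('m'): MISMATCH
  Compare pos 1 ('g') with pos 6 ('a'): MISMATCH
  Compare pos 2 ('i') with pos 5 ('o'): MISMATCH
  Compare pos 3 ('e') with pos 4 ('n'): MISMATCH
Result: not a palindrome

0


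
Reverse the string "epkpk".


Input: epkpk
Reading characters right to left:
  Position 4: 'k'
  Position 3: 'p'
  Position 2: 'k'
  Position 1: 'p'
  Position 0: 'e'
Reversed: kpkpe

kpkpe


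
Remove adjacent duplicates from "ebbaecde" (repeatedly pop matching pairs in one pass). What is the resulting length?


Input: ebbaecde
Stack-based adjacent duplicate removal:
  Read 'e': push. Stack: e
  Read 'b': push. Stack: eb
  Read 'b': matches stack top 'b' => pop. Stack: e
  Read 'a': push. Stack: ea
  Read 'e': push. Stack: eae
  Read 'c': push. Stack: eaec
  Read 'd': push. Stack: eaecd
  Read 'e': push. Stack: eaecde
Final stack: "eaecde" (length 6)

6


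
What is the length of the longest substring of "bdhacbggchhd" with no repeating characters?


Input: "bdhacbggchhd"
Sliding window (track last position of each char):
  Position 0 ('b'): window [0,0] length 1 -- new best
  Position 1 ('d'): window [0,1] length 2 -- new best
  Position 2 ('h'): window [0,2] length 3 -- new best
  Position 3 ('a'): window [0,3] length 4 -- new best
  Position 4 ('c'): window [0,4] length 5 -- new best
  Position 5 ('b'): repeat (last at 0), move window start to 1
  Position 5 ('b'): window [1,5] length 5
  Position 6 ('g'): window [1,6] length 6 -- new best
  Position 7 ('g'): repeat (last at 6), move window start to 7
  Position 7 ('g'): window [7,7] length 1
  Position 8 ('c'): window [7,8] length 2
  Position 9 ('h'): window [7,9] length 3
  Position 10 ('h'): repeat (last at 9), move window start to 10
  Position 10 ('h'): window [10,10] length 1
  Position 11 ('d'): window [10,11] length 2
Longest substring with no repeats: "dhacbg" with length 6

6


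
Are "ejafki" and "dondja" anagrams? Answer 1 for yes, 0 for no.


Strings: "ejafki", "dondja"
Sorted first:  aefijk
Sorted second: addjno
Differ at position 1: 'e' vs 'd' => not anagrams

0


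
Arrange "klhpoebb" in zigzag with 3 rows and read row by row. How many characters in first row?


Zigzag "klhpoebb" into 3 rows:
Placing characters:
  'k' => row 0
  'l' => row 1
  'h' => row 2
  'p' => row 1
  'o' => row 0
  'e' => row 1
  'b' => row 2
  'b' => row 1
Rows:
  Row 0: "ko"
  Row 1: "lpeb"
  Row 2: "hb"
First row length: 2

2


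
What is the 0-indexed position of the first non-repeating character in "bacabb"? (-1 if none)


Input: bacabb
Character frequencies:
  'a': 2
  'b': 3
  'c': 1
Scanning left to right for freq == 1:
  Position 0 ('b'): freq=3, skip
  Position 1 ('a'): freq=2, skip
  Position 2 ('c'): unique! => answer = 2

2


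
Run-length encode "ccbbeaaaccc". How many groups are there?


Input: ccbbeaaaccc
Scanning for consecutive runs:
  Group 1: 'c' x 2 (positions 0-1)
  Group 2: 'b' x 2 (positions 2-3)
  Group 3: 'e' x 1 (positions 4-4)
  Group 4: 'a' x 3 (positions 5-7)
  Group 5: 'c' x 3 (positions 8-10)
Total groups: 5

5


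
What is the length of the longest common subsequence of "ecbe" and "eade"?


LCS of "ecbe" and "eade"
DP table:
           e    a    d    e
      0    0    0    0    0
  e   0    1    1    1    1
  c   0    1    1    1    1
  b   0    1    1    1    1
  e   0    1    1    1    2
LCS length = dp[4][4] = 2

2


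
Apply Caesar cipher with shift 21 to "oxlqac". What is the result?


Caesar cipher: shift "oxlqac" by 21
  'o' (pos 14) + 21 = pos 9 = 'j'
  'x' (pos 23) + 21 = pos 18 = 's'
  'l' (pos 11) + 21 = pos 6 = 'g'
  'q' (pos 16) + 21 = pos 11 = 'l'
  'a' (pos 0) + 21 = pos 21 = 'v'
  'c' (pos 2) + 21 = pos 23 = 'x'
Result: jsglvx

jsglvx


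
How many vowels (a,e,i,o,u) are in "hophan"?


Input: hophan
Checking each character:
  'h' at position 0: consonant
  'o' at position 1: vowel (running total: 1)
  'p' at position 2: consonant
  'h' at position 3: consonant
  'a' at position 4: vowel (running total: 2)
  'n' at position 5: consonant
Total vowels: 2

2


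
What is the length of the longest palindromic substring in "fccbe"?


Input: "fccbe"
Checking substrings for palindromes:
  [1:3] "cc" (len 2) => palindrome
Longest palindromic substring: "cc" with length 2

2


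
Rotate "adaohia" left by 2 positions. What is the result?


Input: "adaohia", rotate left by 2
First 2 characters: "ad"
Remaining characters: "aohia"
Concatenate remaining + first: "aohia" + "ad" = "aohiaad"

aohiaad


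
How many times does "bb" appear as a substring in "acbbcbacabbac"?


Searching for "bb" in "acbbcbacabbac"
Scanning each position:
  Position 0: "ac" => no
  Position 1: "cb" => no
  Position 2: "bb" => MATCH
  Position 3: "bc" => no
  Position 4: "cb" => no
  Position 5: "ba" => no
  Position 6: "ac" => no
  Position 7: "ca" => no
  Position 8: "ab" => no
  Position 9: "bb" => MATCH
  Position 10: "ba" => no
  Position 11: "ac" => no
Total occurrences: 2

2


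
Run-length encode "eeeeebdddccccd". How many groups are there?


Input: eeeeebdddccccd
Scanning for consecutive runs:
  Group 1: 'e' x 5 (positions 0-4)
  Group 2: 'b' x 1 (positions 5-5)
  Group 3: 'd' x 3 (positions 6-8)
  Group 4: 'c' x 4 (positions 9-12)
  Group 5: 'd' x 1 (positions 13-13)
Total groups: 5

5


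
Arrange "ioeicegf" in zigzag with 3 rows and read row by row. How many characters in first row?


Zigzag "ioeicegf" into 3 rows:
Placing characters:
  'i' => row 0
  'o' => row 1
  'e' => row 2
  'i' => row 1
  'c' => row 0
  'e' => row 1
  'g' => row 2
  'f' => row 1
Rows:
  Row 0: "ic"
  Row 1: "oief"
  Row 2: "eg"
First row length: 2

2


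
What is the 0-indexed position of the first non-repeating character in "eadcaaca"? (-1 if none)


Input: eadcaaca
Character frequencies:
  'a': 4
  'c': 2
  'd': 1
  'e': 1
Scanning left to right for freq == 1:
  Position 0 ('e'): unique! => answer = 0

0


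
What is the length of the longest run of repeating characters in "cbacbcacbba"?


Input: "cbacbcacbba"
Scanning for longest run:
  Position 1 ('b'): new char, reset run to 1
  Position 2 ('a'): new char, reset run to 1
  Position 3 ('c'): new char, reset run to 1
  Position 4 ('b'): new char, reset run to 1
  Position 5 ('c'): new char, reset run to 1
  Position 6 ('a'): new char, reset run to 1
  Position 7 ('c'): new char, reset run to 1
  Position 8 ('b'): new char, reset run to 1
  Position 9 ('b'): continues run of 'b', length=2
  Position 10 ('a'): new char, reset run to 1
Longest run: 'b' with length 2

2


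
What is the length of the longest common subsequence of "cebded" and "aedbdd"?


LCS of "cebded" and "aedbdd"
DP table:
           a    e    d    b    d    d
      0    0    0    0    0    0    0
  c   0    0    0    0    0    0    0
  e   0    0    1    1    1    1    1
  b   0    0    1    1    2    2    2
  d   0    0    1    2    2    3    3
  e   0    0    1    2    2    3    3
  d   0    0    1    2    2    3    4
LCS length = dp[6][6] = 4

4


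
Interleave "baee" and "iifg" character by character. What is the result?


Interleaving "baee" and "iifg":
  Position 0: 'b' from first, 'i' from second => "bi"
  Position 1: 'a' from first, 'i' from second => "ai"
  Position 2: 'e' from first, 'f' from second => "ef"
  Position 3: 'e' from first, 'g' from second => "eg"
Result: biaiefeg

biaiefeg


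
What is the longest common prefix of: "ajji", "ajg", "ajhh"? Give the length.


Words: ajji, ajg, ajhh
  Position 0: all 'a' => match
  Position 1: all 'j' => match
  Position 2: ('j', 'g', 'h') => mismatch, stop
LCP = "aj" (length 2)

2


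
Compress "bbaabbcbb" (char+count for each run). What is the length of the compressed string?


Input: bbaabbcbb
Runs:
  'b' x 2 => "b2"
  'a' x 2 => "a2"
  'b' x 2 => "b2"
  'c' x 1 => "c1"
  'b' x 2 => "b2"
Compressed: "b2a2b2c1b2"
Compressed length: 10

10


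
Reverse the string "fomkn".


Input: fomkn
Reading characters right to left:
  Position 4: 'n'
  Position 3: 'k'
  Position 2: 'm'
  Position 1: 'o'
  Position 0: 'f'
Reversed: nkmof

nkmof


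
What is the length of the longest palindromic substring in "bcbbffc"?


Input: "bcbbffc"
Checking substrings for palindromes:
  [0:3] "bcb" (len 3) => palindrome
  [2:4] "bb" (len 2) => palindrome
  [4:6] "ff" (len 2) => palindrome
Longest palindromic substring: "bcb" with length 3

3


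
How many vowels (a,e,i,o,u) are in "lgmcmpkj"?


Input: lgmcmpkj
Checking each character:
  'l' at position 0: consonant
  'g' at position 1: consonant
  'm' at position 2: consonant
  'c' at position 3: consonant
  'm' at position 4: consonant
  'p' at position 5: consonant
  'k' at position 6: consonant
  'j' at position 7: consonant
Total vowels: 0

0


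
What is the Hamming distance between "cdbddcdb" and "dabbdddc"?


Comparing "cdbddcdb" and "dabbdddc" position by position:
  Position 0: 'c' vs 'd' => differ
  Position 1: 'd' vs 'a' => differ
  Position 2: 'b' vs 'b' => same
  Position 3: 'd' vs 'b' => differ
  Position 4: 'd' vs 'd' => same
  Position 5: 'c' vs 'd' => differ
  Position 6: 'd' vs 'd' => same
  Position 7: 'b' vs 'c' => differ
Total differences (Hamming distance): 5

5


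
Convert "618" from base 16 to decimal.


Input: "618" in base 16
Positional expansion:
  Digit '6' (value 6) x 16^2 = 1536
  Digit '1' (value 1) x 16^1 = 16
  Digit '8' (value 8) x 16^0 = 8
Sum = 1560

1560


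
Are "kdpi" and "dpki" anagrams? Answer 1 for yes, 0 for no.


Strings: "kdpi", "dpki"
Sorted first:  dikp
Sorted second: dikp
Sorted forms match => anagrams

1


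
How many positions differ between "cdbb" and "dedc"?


Comparing "cdbb" and "dedc" position by position:
  Position 0: 'c' vs 'd' => DIFFER
  Position 1: 'd' vs 'e' => DIFFER
  Position 2: 'b' vs 'd' => DIFFER
  Position 3: 'b' vs 'c' => DIFFER
Positions that differ: 4

4


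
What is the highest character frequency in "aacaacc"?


Input: aacaacc
Character counts:
  'a': 4
  'c': 3
Maximum frequency: 4

4


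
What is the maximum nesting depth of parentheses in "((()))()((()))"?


Input: "((()))()((()))"
Tracking depth:
  Position 0 '(': depth becomes 1
  Position 1 '(': depth becomes 2
  Position 2 '(': depth becomes 3
  Position 3 ')': depth becomes 2
  Position 4 ')': depth becomes 1
  Position 5 ')': depth becomes 0
  Position 6 '(': depth becomes 1
  Position 7 ')': depth becomes 0
  Position 8 '(': depth becomes 1
  Position 9 '(': depth becomes 2
  Position 10 '(': depth becomes 3
  Position 11 ')': depth becomes 2
  Position 12 ')': depth becomes 1
  Position 13 ')': depth becomes 0
Maximum depth reached: 3

3


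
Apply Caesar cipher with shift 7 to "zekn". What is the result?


Caesar cipher: shift "zekn" by 7
  'z' (pos 25) + 7 = pos 6 = 'g'
  'e' (pos 4) + 7 = pos 11 = 'l'
  'k' (pos 10) + 7 = pos 17 = 'r'
  'n' (pos 13) + 7 = pos 20 = 'u'
Result: glru

glru


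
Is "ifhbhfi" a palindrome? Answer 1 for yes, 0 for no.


Input: ifhbhfi
Reversed: ifhbhfi
  Compare pos 0 ('i') with pos 6 ('i'): match
  Compare pos 1 ('f') with pos 5 ('f'): match
  Compare pos 2 ('h') with pos 4 ('h'): match
Result: palindrome

1


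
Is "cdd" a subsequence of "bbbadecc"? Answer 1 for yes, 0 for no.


Check if "cdd" is a subsequence of "bbbadecc"
Greedy scan:
  Position 0 ('b'): no match needed
  Position 1 ('b'): no match needed
  Position 2 ('b'): no match needed
  Position 3 ('a'): no match needed
  Position 4 ('d'): no match needed
  Position 5 ('e'): no match needed
  Position 6 ('c'): matches sub[0] = 'c'
  Position 7 ('c'): no match needed
Only matched 1/3 characters => not a subsequence

0


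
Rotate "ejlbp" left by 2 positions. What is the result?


Input: "ejlbp", rotate left by 2
First 2 characters: "ej"
Remaining characters: "lbp"
Concatenate remaining + first: "lbp" + "ej" = "lbpej"

lbpej


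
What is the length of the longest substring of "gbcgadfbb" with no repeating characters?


Input: "gbcgadfbb"
Sliding window (track last position of each char):
  Position 0 ('g'): window [0,0] length 1 -- new best
  Position 1 ('b'): window [0,1] length 2 -- new best
  Position 2 ('c'): window [0,2] length 3 -- new best
  Position 3 ('g'): repeat (last at 0), move window start to 1
  Position 3 ('g'): window [1,3] length 3
  Position 4 ('a'): window [1,4] length 4 -- new best
  Position 5 ('d'): window [1,5] length 5 -- new best
  Position 6 ('f'): window [1,6] length 6 -- new best
  Position 7 ('b'): repeat (last at 1), move window start to 2
  Position 7 ('b'): window [2,7] length 6
  Position 8 ('b'): repeat (last at 7), move window start to 8
  Position 8 ('b'): window [8,8] length 1
Longest substring with no repeats: "bcgadf" with length 6

6


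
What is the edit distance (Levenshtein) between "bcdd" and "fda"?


Computing edit distance: "bcdd" -> "fda"
DP table:
           f    d    a
      0    1    2    3
  b   1    1    2    3
  c   2    2    2    3
  d   3    3    2    3
  d   4    4    3    3
Edit distance = dp[4][3] = 3

3


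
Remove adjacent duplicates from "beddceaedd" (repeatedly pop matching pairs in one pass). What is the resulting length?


Input: beddceaedd
Stack-based adjacent duplicate removal:
  Read 'b': push. Stack: b
  Read 'e': push. Stack: be
  Read 'd': push. Stack: bed
  Read 'd': matches stack top 'd' => pop. Stack: be
  Read 'c': push. Stack: bec
  Read 'e': push. Stack: bece
  Read 'a': push. Stack: becea
  Read 'e': push. Stack: beceae
  Read 'd': push. Stack: beceaed
  Read 'd': matches stack top 'd' => pop. Stack: beceae
Final stack: "beceae" (length 6)

6


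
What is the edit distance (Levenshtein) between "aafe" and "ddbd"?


Computing edit distance: "aafe" -> "ddbd"
DP table:
           d    d    b    d
      0    1    2    3    4
  a   1    1    2    3    4
  a   2    2    2    3    4
  f   3    3    3    3    4
  e   4    4    4    4    4
Edit distance = dp[4][4] = 4

4


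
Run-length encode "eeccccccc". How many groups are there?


Input: eeccccccc
Scanning for consecutive runs:
  Group 1: 'e' x 2 (positions 0-1)
  Group 2: 'c' x 7 (positions 2-8)
Total groups: 2

2


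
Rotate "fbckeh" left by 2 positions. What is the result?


Input: "fbckeh", rotate left by 2
First 2 characters: "fb"
Remaining characters: "ckeh"
Concatenate remaining + first: "ckeh" + "fb" = "ckehfb"

ckehfb


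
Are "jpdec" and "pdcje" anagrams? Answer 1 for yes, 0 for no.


Strings: "jpdec", "pdcje"
Sorted first:  cdejp
Sorted second: cdejp
Sorted forms match => anagrams

1


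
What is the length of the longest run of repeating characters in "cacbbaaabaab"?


Input: "cacbbaaabaab"
Scanning for longest run:
  Position 1 ('a'): new char, reset run to 1
  Position 2 ('c'): new char, reset run to 1
  Position 3 ('b'): new char, reset run to 1
  Position 4 ('b'): continues run of 'b', length=2
  Position 5 ('a'): new char, reset run to 1
  Position 6 ('a'): continues run of 'a', length=2
  Position 7 ('a'): continues run of 'a', length=3
  Position 8 ('b'): new char, reset run to 1
  Position 9 ('a'): new char, reset run to 1
  Position 10 ('a'): continues run of 'a', length=2
  Position 11 ('b'): new char, reset run to 1
Longest run: 'a' with length 3

3


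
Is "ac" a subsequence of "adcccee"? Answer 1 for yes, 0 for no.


Check if "ac" is a subsequence of "adcccee"
Greedy scan:
  Position 0 ('a'): matches sub[0] = 'a'
  Position 1 ('d'): no match needed
  Position 2 ('c'): matches sub[1] = 'c'
  Position 3 ('c'): no match needed
  Position 4 ('c'): no match needed
  Position 5 ('e'): no match needed
  Position 6 ('e'): no match needed
All 2 characters matched => is a subsequence

1


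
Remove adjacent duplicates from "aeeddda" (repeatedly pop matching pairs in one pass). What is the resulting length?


Input: aeeddda
Stack-based adjacent duplicate removal:
  Read 'a': push. Stack: a
  Read 'e': push. Stack: ae
  Read 'e': matches stack top 'e' => pop. Stack: a
  Read 'd': push. Stack: ad
  Read 'd': matches stack top 'd' => pop. Stack: a
  Read 'd': push. Stack: ad
  Read 'a': push. Stack: ada
Final stack: "ada" (length 3)

3


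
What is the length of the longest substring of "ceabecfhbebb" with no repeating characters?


Input: "ceabecfhbebb"
Sliding window (track last position of each char):
  Position 0 ('c'): window [0,0] length 1 -- new best
  Position 1 ('e'): window [0,1] length 2 -- new best
  Position 2 ('a'): window [0,2] length 3 -- new best
  Position 3 ('b'): window [0,3] length 4 -- new best
  Position 4 ('e'): repeat (last at 1), move window start to 2
  Position 4 ('e'): window [2,4] length 3
  Position 5 ('c'): window [2,5] length 4
  Position 6 ('f'): window [2,6] length 5 -- new best
  Position 7 ('h'): window [2,7] length 6 -- new best
  Position 8 ('b'): repeat (last at 3), move window start to 4
  Position 8 ('b'): window [4,8] length 5
  Position 9 ('e'): repeat (last at 4), move window start to 5
  Position 9 ('e'): window [5,9] length 5
  Position 10 ('b'): repeat (last at 8), move window start to 9
  Position 10 ('b'): window [9,10] length 2
  Position 11 ('b'): repeat (last at 10), move window start to 11
  Position 11 ('b'): window [11,11] length 1
Longest substring with no repeats: "abecfh" with length 6

6


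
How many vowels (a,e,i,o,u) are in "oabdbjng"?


Input: oabdbjng
Checking each character:
  'o' at position 0: vowel (running total: 1)
  'a' at position 1: vowel (running total: 2)
  'b' at position 2: consonant
  'd' at position 3: consonant
  'b' at position 4: consonant
  'j' at position 5: consonant
  'n' at position 6: consonant
  'g' at position 7: consonant
Total vowels: 2

2


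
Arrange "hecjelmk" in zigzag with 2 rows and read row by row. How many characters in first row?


Zigzag "hecjelmk" into 2 rows:
Placing characters:
  'h' => row 0
  'e' => row 1
  'c' => row 0
  'j' => row 1
  'e' => row 0
  'l' => row 1
  'm' => row 0
  'k' => row 1
Rows:
  Row 0: "hcem"
  Row 1: "ejlk"
First row length: 4

4


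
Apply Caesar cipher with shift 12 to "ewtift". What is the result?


Caesar cipher: shift "ewtift" by 12
  'e' (pos 4) + 12 = pos 16 = 'q'
  'w' (pos 22) + 12 = pos 8 = 'i'
  't' (pos 19) + 12 = pos 5 = 'f'
  'i' (pos 8) + 12 = pos 20 = 'u'
  'f' (pos 5) + 12 = pos 17 = 'r'
  't' (pos 19) + 12 = pos 5 = 'f'
Result: qifurf

qifurf


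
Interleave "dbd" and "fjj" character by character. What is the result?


Interleaving "dbd" and "fjj":
  Position 0: 'd' from first, 'f' from second => "df"
  Position 1: 'b' from first, 'j' from second => "bj"
  Position 2: 'd' from first, 'j' from second => "dj"
Result: dfbjdj

dfbjdj


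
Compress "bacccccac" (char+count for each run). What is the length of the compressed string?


Input: bacccccac
Runs:
  'b' x 1 => "b1"
  'a' x 1 => "a1"
  'c' x 5 => "c5"
  'a' x 1 => "a1"
  'c' x 1 => "c1"
Compressed: "b1a1c5a1c1"
Compressed length: 10

10


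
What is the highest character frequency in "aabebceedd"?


Input: aabebceedd
Character counts:
  'a': 2
  'b': 2
  'c': 1
  'd': 2
  'e': 3
Maximum frequency: 3

3


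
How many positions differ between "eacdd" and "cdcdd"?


Comparing "eacdd" and "cdcdd" position by position:
  Position 0: 'e' vs 'c' => DIFFER
  Position 1: 'a' vs 'd' => DIFFER
  Position 2: 'c' vs 'c' => same
  Position 3: 'd' vs 'd' => same
  Position 4: 'd' vs 'd' => same
Positions that differ: 2

2


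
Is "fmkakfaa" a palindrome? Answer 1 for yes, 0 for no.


Input: fmkakfaa
Reversed: aafkakmf
  Compare pos 0 ('f') with pos 7 ('a'): MISMATCH
  Compare pos 1 ('m') with pos 6 ('a'): MISMATCH
  Compare pos 2 ('k') with pos 5 ('f'): MISMATCH
  Compare pos 3 ('a') with pos 4 ('k'): MISMATCH
Result: not a palindrome

0


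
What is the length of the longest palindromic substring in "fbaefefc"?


Input: "fbaefefc"
Checking substrings for palindromes:
  [3:6] "efe" (len 3) => palindrome
  [4:7] "fef" (len 3) => palindrome
Longest palindromic substring: "efe" with length 3

3


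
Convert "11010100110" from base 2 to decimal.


Input: "11010100110" in base 2
Positional expansion:
  Digit '1' (value 1) x 2^10 = 1024
  Digit '1' (value 1) x 2^9 = 512
  Digit '0' (value 0) x 2^8 = 0
  Digit '1' (value 1) x 2^7 = 128
  Digit '0' (value 0) x 2^6 = 0
  Digit '1' (value 1) x 2^5 = 32
  Digit '0' (value 0) x 2^4 = 0
  Digit '0' (value 0) x 2^3 = 0
  Digit '1' (value 1) x 2^2 = 4
  Digit '1' (value 1) x 2^1 = 2
  Digit '0' (value 0) x 2^0 = 0
Sum = 1702

1702


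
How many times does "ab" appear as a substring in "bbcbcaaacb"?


Searching for "ab" in "bbcbcaaacb"
Scanning each position:
  Position 0: "bb" => no
  Position 1: "bc" => no
  Position 2: "cb" => no
  Position 3: "bc" => no
  Position 4: "ca" => no
  Position 5: "aa" => no
  Position 6: "aa" => no
  Position 7: "ac" => no
  Position 8: "cb" => no
Total occurrences: 0

0


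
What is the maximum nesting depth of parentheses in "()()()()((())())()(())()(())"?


Input: "()()()()((())())()(())()(())"
Tracking depth:
  Position 0 '(': depth becomes 1
  Position 1 ')': depth becomes 0
  Position 2 '(': depth becomes 1
  Position 3 ')': depth becomes 0
  Position 4 '(': depth becomes 1
  Position 5 ')': depth becomes 0
  Position 6 '(': depth becomes 1
  Position 7 ')': depth becomes 0
  Position 8 '(': depth becomes 1
  Position 9 '(': depth becomes 2
  Position 10 '(': depth becomes 3
  Position 11 ')': depth becomes 2
  Position 12 ')': depth becomes 1
  Position 13 '(': depth becomes 2
  Position 14 ')': depth becomes 1
  Position 15 ')': depth becomes 0
  Position 16 '(': depth becomes 1
  Position 17 ')': depth becomes 0
  Position 18 '(': depth becomes 1
  Position 19 '(': depth becomes 2
  Position 20 ')': depth becomes 1
  Position 21 ')': depth becomes 0
  Position 22 '(': depth becomes 1
  Position 23 ')': depth becomes 0
  Position 24 '(': depth becomes 1
  Position 25 '(': depth becomes 2
  Position 26 ')': depth becomes 1
  Position 27 ')': depth becomes 0
Maximum depth reached: 3

3


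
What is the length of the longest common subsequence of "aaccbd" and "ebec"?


LCS of "aaccbd" and "ebec"
DP table:
           e    b    e    c
      0    0    0    0    0
  a   0    0    0    0    0
  a   0    0    0    0    0
  c   0    0    0    0    1
  c   0    0    0    0    1
  b   0    0    1    1    1
  d   0    0    1    1    1
LCS length = dp[6][4] = 1

1


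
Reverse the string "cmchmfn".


Input: cmchmfn
Reading characters right to left:
  Position 6: 'n'
  Position 5: 'f'
  Position 4: 'm'
  Position 3: 'h'
  Position 2: 'c'
  Position 1: 'm'
  Position 0: 'c'
Reversed: nfmhcmc

nfmhcmc


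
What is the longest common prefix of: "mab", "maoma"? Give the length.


Words: mab, maoma
  Position 0: all 'm' => match
  Position 1: all 'a' => match
  Position 2: ('b', 'o') => mismatch, stop
LCP = "ma" (length 2)

2


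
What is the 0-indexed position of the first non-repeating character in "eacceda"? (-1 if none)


Input: eacceda
Character frequencies:
  'a': 2
  'c': 2
  'd': 1
  'e': 2
Scanning left to right for freq == 1:
  Position 0 ('e'): freq=2, skip
  Position 1 ('a'): freq=2, skip
  Position 2 ('c'): freq=2, skip
  Position 3 ('c'): freq=2, skip
  Position 4 ('e'): freq=2, skip
  Position 5 ('d'): unique! => answer = 5

5


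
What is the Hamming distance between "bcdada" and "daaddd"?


Comparing "bcdada" and "daaddd" position by position:
  Position 0: 'b' vs 'd' => differ
  Position 1: 'c' vs 'a' => differ
  Position 2: 'd' vs 'a' => differ
  Position 3: 'a' vs 'd' => differ
  Position 4: 'd' vs 'd' => same
  Position 5: 'a' vs 'd' => differ
Total differences (Hamming distance): 5

5


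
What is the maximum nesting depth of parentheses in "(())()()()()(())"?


Input: "(())()()()()(())"
Tracking depth:
  Position 0 '(': depth becomes 1
  Position 1 '(': depth becomes 2
  Position 2 ')': depth becomes 1
  Position 3 ')': depth becomes 0
  Position 4 '(': depth becomes 1
  Position 5 ')': depth becomes 0
  Position 6 '(': depth becomes 1
  Position 7 ')': depth becomes 0
  Position 8 '(': depth becomes 1
  Position 9 ')': depth becomes 0
  Position 10 '(': depth becomes 1
  Position 11 ')': depth becomes 0
  Position 12 '(': depth becomes 1
  Position 13 '(': depth becomes 2
  Position 14 ')': depth becomes 1
  Position 15 ')': depth becomes 0
Maximum depth reached: 2

2


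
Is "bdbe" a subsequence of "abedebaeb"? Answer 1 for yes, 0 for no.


Check if "bdbe" is a subsequence of "abedebaeb"
Greedy scan:
  Position 0 ('a'): no match needed
  Position 1 ('b'): matches sub[0] = 'b'
  Position 2 ('e'): no match needed
  Position 3 ('d'): matches sub[1] = 'd'
  Position 4 ('e'): no match needed
  Position 5 ('b'): matches sub[2] = 'b'
  Position 6 ('a'): no match needed
  Position 7 ('e'): matches sub[3] = 'e'
  Position 8 ('b'): no match needed
All 4 characters matched => is a subsequence

1


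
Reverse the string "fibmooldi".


Input: fibmooldi
Reading characters right to left:
  Position 8: 'i'
  Position 7: 'd'
  Position 6: 'l'
  Position 5: 'o'
  Position 4: 'o'
  Position 3: 'm'
  Position 2: 'b'
  Position 1: 'i'
  Position 0: 'f'
Reversed: idloombif

idloombif


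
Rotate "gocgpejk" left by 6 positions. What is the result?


Input: "gocgpejk", rotate left by 6
First 6 characters: "gocgpe"
Remaining characters: "jk"
Concatenate remaining + first: "jk" + "gocgpe" = "jkgocgpe"

jkgocgpe


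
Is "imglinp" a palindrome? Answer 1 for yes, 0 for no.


Input: imglinp
Reversed: pnilgmi
  Compare pos 0 ('i') with pos 6 ('p'): MISMATCH
  Compare pos 1 ('m') with pos 5 ('n'): MISMATCH
  Compare pos 2 ('g') with pos 4 ('i'): MISMATCH
Result: not a palindrome

0


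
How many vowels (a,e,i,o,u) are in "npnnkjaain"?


Input: npnnkjaain
Checking each character:
  'n' at position 0: consonant
  'p' at position 1: consonant
  'n' at position 2: consonant
  'n' at position 3: consonant
  'k' at position 4: consonant
  'j' at position 5: consonant
  'a' at position 6: vowel (running total: 1)
  'a' at position 7: vowel (running total: 2)
  'i' at position 8: vowel (running total: 3)
  'n' at position 9: consonant
Total vowels: 3

3


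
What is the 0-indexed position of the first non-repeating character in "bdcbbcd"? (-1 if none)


Input: bdcbbcd
Character frequencies:
  'b': 3
  'c': 2
  'd': 2
Scanning left to right for freq == 1:
  Position 0 ('b'): freq=3, skip
  Position 1 ('d'): freq=2, skip
  Position 2 ('c'): freq=2, skip
  Position 3 ('b'): freq=3, skip
  Position 4 ('b'): freq=3, skip
  Position 5 ('c'): freq=2, skip
  Position 6 ('d'): freq=2, skip
  No unique character found => answer = -1

-1


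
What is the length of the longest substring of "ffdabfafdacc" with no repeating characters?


Input: "ffdabfafdacc"
Sliding window (track last position of each char):
  Position 0 ('f'): window [0,0] length 1 -- new best
  Position 1 ('f'): repeat (last at 0), move window start to 1
  Position 1 ('f'): window [1,1] length 1
  Position 2 ('d'): window [1,2] length 2 -- new best
  Position 3 ('a'): window [1,3] length 3 -- new best
  Position 4 ('b'): window [1,4] length 4 -- new best
  Position 5 ('f'): repeat (last at 1), move window start to 2
  Position 5 ('f'): window [2,5] length 4
  Position 6 ('a'): repeat (last at 3), move window start to 4
  Position 6 ('a'): window [4,6] length 3
  Position 7 ('f'): repeat (last at 5), move window start to 6
  Position 7 ('f'): window [6,7] length 2
  Position 8 ('d'): window [6,8] length 3
  Position 9 ('a'): repeat (last at 6), move window start to 7
  Position 9 ('a'): window [7,9] length 3
  Position 10 ('c'): window [7,10] length 4
  Position 11 ('c'): repeat (last at 10), move window start to 11
  Position 11 ('c'): window [11,11] length 1
Longest substring with no repeats: "fdab" with length 4

4


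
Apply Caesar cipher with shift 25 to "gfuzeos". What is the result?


Caesar cipher: shift "gfuzeos" by 25
  'g' (pos 6) + 25 = pos 5 = 'f'
  'f' (pos 5) + 25 = pos 4 = 'e'
  'u' (pos 20) + 25 = pos 19 = 't'
  'z' (pos 25) + 25 = pos 24 = 'y'
  'e' (pos 4) + 25 = pos 3 = 'd'
  'o' (pos 14) + 25 = pos 13 = 'n'
  's' (pos 18) + 25 = pos 17 = 'r'
Result: fetydnr

fetydnr


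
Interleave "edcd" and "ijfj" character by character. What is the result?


Interleaving "edcd" and "ijfj":
  Position 0: 'e' from first, 'i' from second => "ei"
  Position 1: 'd' from first, 'j' from second => "dj"
  Position 2: 'c' from first, 'f' from second => "cf"
  Position 3: 'd' from first, 'j' from second => "dj"
Result: eidjcfdj

eidjcfdj


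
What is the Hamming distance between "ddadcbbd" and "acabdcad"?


Comparing "ddadcbbd" and "acabdcad" position by position:
  Position 0: 'd' vs 'a' => differ
  Position 1: 'd' vs 'c' => differ
  Position 2: 'a' vs 'a' => same
  Position 3: 'd' vs 'b' => differ
  Position 4: 'c' vs 'd' => differ
  Position 5: 'b' vs 'c' => differ
  Position 6: 'b' vs 'a' => differ
  Position 7: 'd' vs 'd' => same
Total differences (Hamming distance): 6

6


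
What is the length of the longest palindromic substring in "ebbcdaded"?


Input: "ebbcdaded"
Checking substrings for palindromes:
  [4:7] "dad" (len 3) => palindrome
  [6:9] "ded" (len 3) => palindrome
  [1:3] "bb" (len 2) => palindrome
Longest palindromic substring: "dad" with length 3

3


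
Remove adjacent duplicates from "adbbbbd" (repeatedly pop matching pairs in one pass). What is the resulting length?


Input: adbbbbd
Stack-based adjacent duplicate removal:
  Read 'a': push. Stack: a
  Read 'd': push. Stack: ad
  Read 'b': push. Stack: adb
  Read 'b': matches stack top 'b' => pop. Stack: ad
  Read 'b': push. Stack: adb
  Read 'b': matches stack top 'b' => pop. Stack: ad
  Read 'd': matches stack top 'd' => pop. Stack: a
Final stack: "a" (length 1)

1


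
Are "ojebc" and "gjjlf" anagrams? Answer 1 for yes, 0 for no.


Strings: "ojebc", "gjjlf"
Sorted first:  bcejo
Sorted second: fgjjl
Differ at position 0: 'b' vs 'f' => not anagrams

0


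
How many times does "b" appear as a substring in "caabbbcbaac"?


Searching for "b" in "caabbbcbaac"
Scanning each position:
  Position 0: "c" => no
  Position 1: "a" => no
  Position 2: "a" => no
  Position 3: "b" => MATCH
  Position 4: "b" => MATCH
  Position 5: "b" => MATCH
  Position 6: "c" => no
  Position 7: "b" => MATCH
  Position 8: "a" => no
  Position 9: "a" => no
  Position 10: "c" => no
Total occurrences: 4

4


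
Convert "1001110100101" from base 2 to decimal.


Input: "1001110100101" in base 2
Positional expansion:
  Digit '1' (value 1) x 2^12 = 4096
  Digit '0' (value 0) x 2^11 = 0
  Digit '0' (value 0) x 2^10 = 0
  Digit '1' (value 1) x 2^9 = 512
  Digit '1' (value 1) x 2^8 = 256
  Digit '1' (value 1) x 2^7 = 128
  Digit '0' (value 0) x 2^6 = 0
  Digit '1' (value 1) x 2^5 = 32
  Digit '0' (value 0) x 2^4 = 0
  Digit '0' (value 0) x 2^3 = 0
  Digit '1' (value 1) x 2^2 = 4
  Digit '0' (value 0) x 2^1 = 0
  Digit '1' (value 1) x 2^0 = 1
Sum = 5029

5029


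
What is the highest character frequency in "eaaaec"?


Input: eaaaec
Character counts:
  'a': 3
  'c': 1
  'e': 2
Maximum frequency: 3

3


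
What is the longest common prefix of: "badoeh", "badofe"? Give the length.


Words: badoeh, badofe
  Position 0: all 'b' => match
  Position 1: all 'a' => match
  Position 2: all 'd' => match
  Position 3: all 'o' => match
  Position 4: ('e', 'f') => mismatch, stop
LCP = "bado" (length 4)

4


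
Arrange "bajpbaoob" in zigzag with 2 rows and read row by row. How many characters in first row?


Zigzag "bajpbaoob" into 2 rows:
Placing characters:
  'b' => row 0
  'a' => row 1
  'j' => row 0
  'p' => row 1
  'b' => row 0
  'a' => row 1
  'o' => row 0
  'o' => row 1
  'b' => row 0
Rows:
  Row 0: "bjbob"
  Row 1: "apao"
First row length: 5

5


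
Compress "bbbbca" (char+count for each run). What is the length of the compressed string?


Input: bbbbca
Runs:
  'b' x 4 => "b4"
  'c' x 1 => "c1"
  'a' x 1 => "a1"
Compressed: "b4c1a1"
Compressed length: 6

6


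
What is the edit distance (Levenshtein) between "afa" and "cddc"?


Computing edit distance: "afa" -> "cddc"
DP table:
           c    d    d    c
      0    1    2    3    4
  a   1    1    2    3    4
  f   2    2    2    3    4
  a   3    3    3    3    4
Edit distance = dp[3][4] = 4

4


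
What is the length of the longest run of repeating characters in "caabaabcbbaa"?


Input: "caabaabcbbaa"
Scanning for longest run:
  Position 1 ('a'): new char, reset run to 1
  Position 2 ('a'): continues run of 'a', length=2
  Position 3 ('b'): new char, reset run to 1
  Position 4 ('a'): new char, reset run to 1
  Position 5 ('a'): continues run of 'a', length=2
  Position 6 ('b'): new char, reset run to 1
  Position 7 ('c'): new char, reset run to 1
  Position 8 ('b'): new char, reset run to 1
  Position 9 ('b'): continues run of 'b', length=2
  Position 10 ('a'): new char, reset run to 1
  Position 11 ('a'): continues run of 'a', length=2
Longest run: 'a' with length 2

2


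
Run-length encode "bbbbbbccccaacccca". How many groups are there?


Input: bbbbbbccccaacccca
Scanning for consecutive runs:
  Group 1: 'b' x 6 (positions 0-5)
  Group 2: 'c' x 4 (positions 6-9)
  Group 3: 'a' x 2 (positions 10-11)
  Group 4: 'c' x 4 (positions 12-15)
  Group 5: 'a' x 1 (positions 16-16)
Total groups: 5

5


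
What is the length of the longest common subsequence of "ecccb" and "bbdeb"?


LCS of "ecccb" and "bbdeb"
DP table:
           b    b    d    e    b
      0    0    0    0    0    0
  e   0    0    0    0    1    1
  c   0    0    0    0    1    1
  c   0    0    0    0    1    1
  c   0    0    0    0    1    1
  b   0    1    1    1    1    2
LCS length = dp[5][5] = 2

2


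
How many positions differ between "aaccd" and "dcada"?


Comparing "aaccd" and "dcada" position by position:
  Position 0: 'a' vs 'd' => DIFFER
  Position 1: 'a' vs 'c' => DIFFER
  Position 2: 'c' vs 'a' => DIFFER
  Position 3: 'c' vs 'd' => DIFFER
  Position 4: 'd' vs 'a' => DIFFER
Positions that differ: 5

5


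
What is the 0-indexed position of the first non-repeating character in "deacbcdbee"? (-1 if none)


Input: deacbcdbee
Character frequencies:
  'a': 1
  'b': 2
  'c': 2
  'd': 2
  'e': 3
Scanning left to right for freq == 1:
  Position 0 ('d'): freq=2, skip
  Position 1 ('e'): freq=3, skip
  Position 2 ('a'): unique! => answer = 2

2


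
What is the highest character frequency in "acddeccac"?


Input: acddeccac
Character counts:
  'a': 2
  'c': 4
  'd': 2
  'e': 1
Maximum frequency: 4

4


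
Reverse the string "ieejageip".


Input: ieejageip
Reading characters right to left:
  Position 8: 'p'
  Position 7: 'i'
  Position 6: 'e'
  Position 5: 'g'
  Position 4: 'a'
  Position 3: 'j'
  Position 2: 'e'
  Position 1: 'e'
  Position 0: 'i'
Reversed: piegajeei

piegajeei


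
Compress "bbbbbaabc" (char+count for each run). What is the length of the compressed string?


Input: bbbbbaabc
Runs:
  'b' x 5 => "b5"
  'a' x 2 => "a2"
  'b' x 1 => "b1"
  'c' x 1 => "c1"
Compressed: "b5a2b1c1"
Compressed length: 8

8


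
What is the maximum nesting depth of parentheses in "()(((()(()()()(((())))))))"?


Input: "()(((()(()()()(((())))))))"
Tracking depth:
  Position 0 '(': depth becomes 1
  Position 1 ')': depth becomes 0
  Position 2 '(': depth becomes 1
  Position 3 '(': depth becomes 2
  Position 4 '(': depth becomes 3
  Position 5 '(': depth becomes 4
  Position 6 ')': depth becomes 3
  Position 7 '(': depth becomes 4
  Position 8 '(': depth becomes 5
  Position 9 ')': depth becomes 4
  Position 10 '(': depth becomes 5
  Position 11 ')': depth becomes 4
  Position 12 '(': depth becomes 5
  Position 13 ')': depth becomes 4
  Position 14 '(': depth becomes 5
  Position 15 '(': depth becomes 6
  Position 16 '(': depth becomes 7
  Position 17 '(': depth becomes 8
  Position 18 ')': depth becomes 7
  Position 19 ')': depth becomes 6
  Position 20 ')': depth becomes 5
  Position 21 ')': depth becomes 4
  Position 22 ')': depth becomes 3
  Position 23 ')': depth becomes 2
  Position 24 ')': depth becomes 1
  Position 25 ')': depth becomes 0
Maximum depth reached: 8

8


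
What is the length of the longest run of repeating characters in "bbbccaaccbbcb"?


Input: "bbbccaaccbbcb"
Scanning for longest run:
  Position 1 ('b'): continues run of 'b', length=2
  Position 2 ('b'): continues run of 'b', length=3
  Position 3 ('c'): new char, reset run to 1
  Position 4 ('c'): continues run of 'c', length=2
  Position 5 ('a'): new char, reset run to 1
  Position 6 ('a'): continues run of 'a', length=2
  Position 7 ('c'): new char, reset run to 1
  Position 8 ('c'): continues run of 'c', length=2
  Position 9 ('b'): new char, reset run to 1
  Position 10 ('b'): continues run of 'b', length=2
  Position 11 ('c'): new char, reset run to 1
  Position 12 ('b'): new char, reset run to 1
Longest run: 'b' with length 3

3


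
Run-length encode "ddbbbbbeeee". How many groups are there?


Input: ddbbbbbeeee
Scanning for consecutive runs:
  Group 1: 'd' x 2 (positions 0-1)
  Group 2: 'b' x 5 (positions 2-6)
  Group 3: 'e' x 4 (positions 7-10)
Total groups: 3

3


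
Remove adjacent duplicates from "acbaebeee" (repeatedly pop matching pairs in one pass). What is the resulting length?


Input: acbaebeee
Stack-based adjacent duplicate removal:
  Read 'a': push. Stack: a
  Read 'c': push. Stack: ac
  Read 'b': push. Stack: acb
  Read 'a': push. Stack: acba
  Read 'e': push. Stack: acbae
  Read 'b': push. Stack: acbaeb
  Read 'e': push. Stack: acbaebe
  Read 'e': matches stack top 'e' => pop. Stack: acbaeb
  Read 'e': push. Stack: acbaebe
Final stack: "acbaebe" (length 7)

7
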